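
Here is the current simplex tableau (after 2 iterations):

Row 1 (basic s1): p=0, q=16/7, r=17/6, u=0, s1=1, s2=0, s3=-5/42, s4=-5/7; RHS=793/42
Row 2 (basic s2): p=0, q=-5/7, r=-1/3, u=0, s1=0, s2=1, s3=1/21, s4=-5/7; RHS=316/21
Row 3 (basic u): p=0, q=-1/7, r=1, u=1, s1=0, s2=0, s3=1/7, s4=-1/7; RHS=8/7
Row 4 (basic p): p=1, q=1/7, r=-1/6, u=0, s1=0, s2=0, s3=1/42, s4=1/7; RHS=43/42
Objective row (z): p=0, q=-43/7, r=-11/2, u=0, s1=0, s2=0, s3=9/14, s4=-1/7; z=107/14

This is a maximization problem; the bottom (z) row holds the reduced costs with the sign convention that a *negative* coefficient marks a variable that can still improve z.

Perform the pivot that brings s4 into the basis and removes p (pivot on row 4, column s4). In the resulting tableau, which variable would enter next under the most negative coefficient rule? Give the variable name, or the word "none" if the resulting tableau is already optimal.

Pivot element 1/7. New z-row = old z-row − (-1/7)·(row 4/(1/7)).
Updated z-row coefficients: p: 1, q: -6, r: -17/3, u: 0, s1: 0, s2: 0, s3: 2/3, s4: 0.
The most negative is -6 in column q, so q would enter next.

q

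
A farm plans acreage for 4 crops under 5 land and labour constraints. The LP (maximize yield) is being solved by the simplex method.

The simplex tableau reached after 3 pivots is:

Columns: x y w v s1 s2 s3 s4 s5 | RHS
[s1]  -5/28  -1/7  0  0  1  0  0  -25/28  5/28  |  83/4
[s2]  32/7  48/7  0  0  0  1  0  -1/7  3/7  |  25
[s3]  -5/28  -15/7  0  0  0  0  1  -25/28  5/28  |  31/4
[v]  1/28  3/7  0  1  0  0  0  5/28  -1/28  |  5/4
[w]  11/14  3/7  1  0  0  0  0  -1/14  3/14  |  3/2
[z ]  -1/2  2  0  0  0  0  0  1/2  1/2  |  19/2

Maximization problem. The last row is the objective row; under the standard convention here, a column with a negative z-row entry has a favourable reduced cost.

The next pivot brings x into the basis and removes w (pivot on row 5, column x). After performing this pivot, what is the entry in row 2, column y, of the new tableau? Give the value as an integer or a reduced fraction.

Pivot element is row 5, column x: 11/14.
Normalize row 5: new (row 5, y) = (3/7)/(11/14) = 6/11.
row 2 ← row 2 − (32/7)·(new row 5): 48/7 − (32/7)·(6/11) = 48/11.

48/11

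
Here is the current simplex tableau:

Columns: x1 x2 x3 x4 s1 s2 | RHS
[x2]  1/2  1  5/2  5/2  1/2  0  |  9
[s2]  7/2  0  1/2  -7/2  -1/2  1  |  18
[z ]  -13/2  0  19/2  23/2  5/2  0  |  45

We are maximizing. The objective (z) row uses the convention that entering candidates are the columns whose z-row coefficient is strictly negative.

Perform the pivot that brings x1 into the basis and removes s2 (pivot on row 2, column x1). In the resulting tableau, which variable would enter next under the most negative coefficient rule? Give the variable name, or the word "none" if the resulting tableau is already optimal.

none

Pivot element 7/2. New z-row = old z-row − (-13/2)·(row 2/(7/2)).
Updated z-row coefficients: x1: 0, x2: 0, x3: 73/7, x4: 5, s1: 11/7, s2: 13/7.
No coefficient is strictly negative; the tableau after this pivot is optimal.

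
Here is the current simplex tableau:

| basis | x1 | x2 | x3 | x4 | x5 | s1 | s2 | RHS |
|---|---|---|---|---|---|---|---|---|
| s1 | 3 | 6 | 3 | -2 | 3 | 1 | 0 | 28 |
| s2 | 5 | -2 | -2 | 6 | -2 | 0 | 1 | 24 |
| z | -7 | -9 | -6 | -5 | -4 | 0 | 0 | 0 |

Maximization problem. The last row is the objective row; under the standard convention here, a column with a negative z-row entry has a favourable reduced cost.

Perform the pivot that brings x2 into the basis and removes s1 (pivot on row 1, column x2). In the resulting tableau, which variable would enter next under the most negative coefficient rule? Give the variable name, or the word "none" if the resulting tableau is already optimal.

x4

Pivot element 6. New z-row = old z-row − (-9)·(row 1/6).
Updated z-row coefficients: x1: -5/2, x2: 0, x3: -3/2, x4: -8, x5: 1/2, s1: 3/2, s2: 0.
The most negative is -8 in column x4, so x4 would enter next.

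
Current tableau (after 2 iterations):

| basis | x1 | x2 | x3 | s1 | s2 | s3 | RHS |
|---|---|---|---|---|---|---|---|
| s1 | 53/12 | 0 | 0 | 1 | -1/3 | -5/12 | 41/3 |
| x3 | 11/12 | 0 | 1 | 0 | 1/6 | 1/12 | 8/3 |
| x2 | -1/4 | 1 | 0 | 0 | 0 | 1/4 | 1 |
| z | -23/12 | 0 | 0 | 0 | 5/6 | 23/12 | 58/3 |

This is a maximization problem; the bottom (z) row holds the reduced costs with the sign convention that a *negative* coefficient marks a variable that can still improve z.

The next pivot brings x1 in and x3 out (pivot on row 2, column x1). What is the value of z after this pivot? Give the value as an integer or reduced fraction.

274/11

Minimum ratio for x1: (8/3)/(11/12) = 32/11.
z changes by −(z-row coeff of x1)·ratio = −(-23/12)·(32/11) = 184/33.
New z = 58/3 + (184/33) = 274/11.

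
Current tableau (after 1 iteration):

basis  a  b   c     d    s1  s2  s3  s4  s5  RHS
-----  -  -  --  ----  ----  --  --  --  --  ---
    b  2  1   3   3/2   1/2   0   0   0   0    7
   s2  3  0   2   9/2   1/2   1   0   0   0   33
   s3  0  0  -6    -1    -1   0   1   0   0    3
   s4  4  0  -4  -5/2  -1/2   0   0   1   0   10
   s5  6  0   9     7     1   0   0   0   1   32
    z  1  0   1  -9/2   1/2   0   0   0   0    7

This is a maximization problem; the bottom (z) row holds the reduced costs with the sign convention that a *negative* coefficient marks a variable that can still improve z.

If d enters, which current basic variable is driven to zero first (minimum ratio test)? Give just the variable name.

s5

Ratios: row 1 (b): 7/(3/2) = 14/3; row 2 (s2): 33/(9/2) = 22/3; row 3 (s3): entry -1 ≤ 0, skip; row 4 (s4): entry -5/2 ≤ 0, skip; row 5 (s5): 32/7 = 32/7.
Minimum ratio 32/7 is in the s5 row, so s5 leaves.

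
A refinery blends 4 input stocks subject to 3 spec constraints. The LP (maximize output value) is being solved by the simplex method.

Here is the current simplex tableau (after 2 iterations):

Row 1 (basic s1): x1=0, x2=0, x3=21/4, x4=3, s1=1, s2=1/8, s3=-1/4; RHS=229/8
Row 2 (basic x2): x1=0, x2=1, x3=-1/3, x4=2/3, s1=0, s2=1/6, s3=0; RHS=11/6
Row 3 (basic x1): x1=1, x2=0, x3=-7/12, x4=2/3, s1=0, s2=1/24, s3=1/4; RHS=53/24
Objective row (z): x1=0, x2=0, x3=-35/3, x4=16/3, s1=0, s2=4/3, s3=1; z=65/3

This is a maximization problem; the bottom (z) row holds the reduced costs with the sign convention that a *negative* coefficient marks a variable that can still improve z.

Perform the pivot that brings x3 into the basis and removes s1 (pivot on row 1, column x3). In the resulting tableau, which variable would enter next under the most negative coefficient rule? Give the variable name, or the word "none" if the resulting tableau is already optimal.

none

Pivot element 21/4. New z-row = old z-row − (-35/3)·(row 1/(21/4)).
Updated z-row coefficients: x1: 0, x2: 0, x3: 0, x4: 12, s1: 20/9, s2: 29/18, s3: 4/9.
No coefficient is strictly negative; the tableau after this pivot is optimal.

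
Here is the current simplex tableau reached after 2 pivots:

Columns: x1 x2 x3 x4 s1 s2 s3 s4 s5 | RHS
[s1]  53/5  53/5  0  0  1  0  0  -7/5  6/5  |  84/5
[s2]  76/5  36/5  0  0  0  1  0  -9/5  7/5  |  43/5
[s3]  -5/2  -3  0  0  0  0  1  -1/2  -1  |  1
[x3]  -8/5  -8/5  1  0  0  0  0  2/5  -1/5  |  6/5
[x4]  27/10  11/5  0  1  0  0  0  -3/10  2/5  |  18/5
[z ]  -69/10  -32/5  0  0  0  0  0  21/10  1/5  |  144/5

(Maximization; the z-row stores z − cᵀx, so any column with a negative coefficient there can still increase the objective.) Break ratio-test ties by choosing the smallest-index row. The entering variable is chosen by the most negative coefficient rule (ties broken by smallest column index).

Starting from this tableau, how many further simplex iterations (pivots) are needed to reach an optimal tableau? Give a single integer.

2

pivot: x1 in, s2 out → z = 4971/152
pivot: x2 in, x1 out → z = 328/9
No improving column remains; optimal.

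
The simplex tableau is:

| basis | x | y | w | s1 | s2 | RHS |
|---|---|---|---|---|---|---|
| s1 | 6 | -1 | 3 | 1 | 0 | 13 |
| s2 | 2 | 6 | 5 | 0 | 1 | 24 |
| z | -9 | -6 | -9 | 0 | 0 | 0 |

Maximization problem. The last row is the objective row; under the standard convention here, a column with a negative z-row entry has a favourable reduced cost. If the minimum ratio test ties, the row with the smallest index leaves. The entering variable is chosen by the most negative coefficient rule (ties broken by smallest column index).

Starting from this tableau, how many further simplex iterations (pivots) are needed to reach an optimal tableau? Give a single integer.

2

pivot: x in, s1 out → z = 39/2
pivot: y in, s2 out → z = 813/19
No improving column remains; optimal.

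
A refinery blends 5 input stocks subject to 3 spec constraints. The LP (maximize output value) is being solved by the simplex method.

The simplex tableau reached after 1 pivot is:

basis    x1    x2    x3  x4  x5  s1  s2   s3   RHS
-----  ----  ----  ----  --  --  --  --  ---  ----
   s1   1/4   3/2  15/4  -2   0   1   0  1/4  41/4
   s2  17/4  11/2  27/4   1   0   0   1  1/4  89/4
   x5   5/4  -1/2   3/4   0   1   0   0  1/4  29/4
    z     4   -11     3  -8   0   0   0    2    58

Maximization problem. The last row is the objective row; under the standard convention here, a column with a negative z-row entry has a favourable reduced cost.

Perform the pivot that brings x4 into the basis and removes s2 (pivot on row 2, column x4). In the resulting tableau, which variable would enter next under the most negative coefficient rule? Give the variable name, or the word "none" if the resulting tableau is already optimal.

Pivot element 1. New z-row = old z-row − (-8)·(row 2/1).
Updated z-row coefficients: x1: 38, x2: 33, x3: 57, x4: 0, x5: 0, s1: 0, s2: 8, s3: 4.
No coefficient is strictly negative; the tableau after this pivot is optimal.

none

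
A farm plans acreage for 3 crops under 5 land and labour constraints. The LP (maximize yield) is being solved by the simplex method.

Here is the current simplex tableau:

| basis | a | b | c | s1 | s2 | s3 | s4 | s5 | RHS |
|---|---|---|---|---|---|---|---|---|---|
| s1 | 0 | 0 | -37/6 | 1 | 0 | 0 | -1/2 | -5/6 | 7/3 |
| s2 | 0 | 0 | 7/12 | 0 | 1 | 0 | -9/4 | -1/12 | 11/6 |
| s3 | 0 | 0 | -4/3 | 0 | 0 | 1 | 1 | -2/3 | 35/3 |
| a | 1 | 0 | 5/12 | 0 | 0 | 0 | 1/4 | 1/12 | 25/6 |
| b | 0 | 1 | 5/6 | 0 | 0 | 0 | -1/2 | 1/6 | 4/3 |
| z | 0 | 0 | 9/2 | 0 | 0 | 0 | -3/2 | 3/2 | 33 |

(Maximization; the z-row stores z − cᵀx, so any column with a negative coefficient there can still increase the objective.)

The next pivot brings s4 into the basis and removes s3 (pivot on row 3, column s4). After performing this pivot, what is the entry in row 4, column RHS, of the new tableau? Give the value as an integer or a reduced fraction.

5/4

Pivot element is row 3, column s4: 1.
Normalize row 3: new (row 3, RHS) = (35/3)/1 = 35/3.
row 4 ← row 4 − (1/4)·(new row 3): 25/6 − (1/4)·(35/3) = 5/4.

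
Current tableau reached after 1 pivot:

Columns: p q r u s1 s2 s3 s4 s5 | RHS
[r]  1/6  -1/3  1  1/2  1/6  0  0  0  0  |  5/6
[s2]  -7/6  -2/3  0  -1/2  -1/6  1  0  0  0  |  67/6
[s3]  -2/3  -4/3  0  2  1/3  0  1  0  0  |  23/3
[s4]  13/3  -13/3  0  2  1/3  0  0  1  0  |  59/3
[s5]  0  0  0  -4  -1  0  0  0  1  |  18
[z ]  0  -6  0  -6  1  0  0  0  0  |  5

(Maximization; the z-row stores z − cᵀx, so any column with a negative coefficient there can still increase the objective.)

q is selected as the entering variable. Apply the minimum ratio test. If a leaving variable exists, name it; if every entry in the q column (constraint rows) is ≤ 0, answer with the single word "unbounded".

unbounded

q-column entries: row 1: -1/3, row 2: -2/3, row 3: -4/3, row 4: -13/3, row 5: 0. All ≤ 0, so q can increase without bound; the LP is unbounded in this direction.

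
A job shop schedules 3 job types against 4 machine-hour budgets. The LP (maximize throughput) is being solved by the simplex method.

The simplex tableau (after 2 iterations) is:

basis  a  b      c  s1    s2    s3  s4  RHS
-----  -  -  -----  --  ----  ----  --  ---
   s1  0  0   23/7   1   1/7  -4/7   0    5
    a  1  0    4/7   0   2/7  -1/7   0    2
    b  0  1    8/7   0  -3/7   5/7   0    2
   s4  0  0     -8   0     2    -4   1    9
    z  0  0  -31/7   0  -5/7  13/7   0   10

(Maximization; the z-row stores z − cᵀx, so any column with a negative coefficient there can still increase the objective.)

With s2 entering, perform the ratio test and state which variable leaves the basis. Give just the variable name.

s4

Ratios: row 1 (s1): 5/(1/7) = 35; row 2 (a): 2/(2/7) = 7; row 3 (b): entry -3/7 ≤ 0, skip; row 4 (s4): 9/2 = 9/2.
Minimum ratio 9/2 is in the s4 row, so s4 leaves.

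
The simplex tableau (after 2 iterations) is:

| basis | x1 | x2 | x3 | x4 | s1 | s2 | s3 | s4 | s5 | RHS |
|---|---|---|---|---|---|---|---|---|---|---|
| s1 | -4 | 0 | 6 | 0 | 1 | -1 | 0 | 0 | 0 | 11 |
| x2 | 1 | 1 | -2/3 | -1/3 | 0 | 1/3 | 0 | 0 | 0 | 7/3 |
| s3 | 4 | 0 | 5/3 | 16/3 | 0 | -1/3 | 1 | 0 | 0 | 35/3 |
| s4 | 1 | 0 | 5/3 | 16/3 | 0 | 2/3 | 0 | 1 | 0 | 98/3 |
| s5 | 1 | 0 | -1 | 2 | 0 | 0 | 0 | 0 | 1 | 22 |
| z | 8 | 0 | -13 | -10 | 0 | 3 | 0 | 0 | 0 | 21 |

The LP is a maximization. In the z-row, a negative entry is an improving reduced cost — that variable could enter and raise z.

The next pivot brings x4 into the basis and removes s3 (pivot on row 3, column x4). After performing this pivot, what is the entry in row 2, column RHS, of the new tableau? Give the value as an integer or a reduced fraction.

49/16

Pivot element is row 3, column x4: 16/3.
Normalize row 3: new (row 3, RHS) = (35/3)/(16/3) = 35/16.
row 2 ← row 2 − (-1/3)·(new row 3): 7/3 − (-1/3)·(35/16) = 49/16.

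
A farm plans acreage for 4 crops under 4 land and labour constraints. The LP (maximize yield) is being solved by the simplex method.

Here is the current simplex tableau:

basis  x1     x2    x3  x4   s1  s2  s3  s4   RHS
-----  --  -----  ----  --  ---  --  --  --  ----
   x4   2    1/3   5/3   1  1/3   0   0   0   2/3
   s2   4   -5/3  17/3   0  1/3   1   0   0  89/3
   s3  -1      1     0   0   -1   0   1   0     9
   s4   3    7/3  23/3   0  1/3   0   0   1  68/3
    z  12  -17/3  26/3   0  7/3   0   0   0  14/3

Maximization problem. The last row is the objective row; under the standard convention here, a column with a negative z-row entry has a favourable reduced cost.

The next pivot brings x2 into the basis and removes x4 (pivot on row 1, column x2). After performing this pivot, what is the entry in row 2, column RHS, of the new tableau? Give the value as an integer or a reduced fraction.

Pivot element is row 1, column x2: 1/3.
Normalize row 1: new (row 1, RHS) = (2/3)/(1/3) = 2.
row 2 ← row 2 − (-5/3)·(new row 1): 89/3 − (-5/3)·2 = 33.

33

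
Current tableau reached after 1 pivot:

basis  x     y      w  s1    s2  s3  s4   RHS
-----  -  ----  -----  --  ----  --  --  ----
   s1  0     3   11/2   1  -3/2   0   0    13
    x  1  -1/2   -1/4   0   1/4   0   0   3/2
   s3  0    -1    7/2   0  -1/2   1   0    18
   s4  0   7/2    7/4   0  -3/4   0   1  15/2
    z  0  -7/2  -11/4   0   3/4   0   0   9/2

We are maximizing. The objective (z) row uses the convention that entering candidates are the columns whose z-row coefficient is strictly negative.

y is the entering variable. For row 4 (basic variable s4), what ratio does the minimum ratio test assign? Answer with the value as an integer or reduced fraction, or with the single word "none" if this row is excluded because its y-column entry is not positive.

Ratio = RHS / (y entry) = (15/2) / (7/2) = 15/7.

15/7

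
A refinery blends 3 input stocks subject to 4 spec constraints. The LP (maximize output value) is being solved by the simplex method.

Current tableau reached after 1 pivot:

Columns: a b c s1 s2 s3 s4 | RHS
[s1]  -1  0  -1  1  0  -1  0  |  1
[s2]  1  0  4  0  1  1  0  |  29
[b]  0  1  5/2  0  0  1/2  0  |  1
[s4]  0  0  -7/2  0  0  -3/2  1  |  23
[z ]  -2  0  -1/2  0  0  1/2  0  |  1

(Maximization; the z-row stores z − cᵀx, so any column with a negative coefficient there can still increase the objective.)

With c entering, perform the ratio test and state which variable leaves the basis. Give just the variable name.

Ratios: row 1 (s1): entry -1 ≤ 0, skip; row 2 (s2): 29/4 = 29/4; row 3 (b): 1/(5/2) = 2/5; row 4 (s4): entry -7/2 ≤ 0, skip.
Minimum ratio 2/5 is in the b row, so b leaves.

b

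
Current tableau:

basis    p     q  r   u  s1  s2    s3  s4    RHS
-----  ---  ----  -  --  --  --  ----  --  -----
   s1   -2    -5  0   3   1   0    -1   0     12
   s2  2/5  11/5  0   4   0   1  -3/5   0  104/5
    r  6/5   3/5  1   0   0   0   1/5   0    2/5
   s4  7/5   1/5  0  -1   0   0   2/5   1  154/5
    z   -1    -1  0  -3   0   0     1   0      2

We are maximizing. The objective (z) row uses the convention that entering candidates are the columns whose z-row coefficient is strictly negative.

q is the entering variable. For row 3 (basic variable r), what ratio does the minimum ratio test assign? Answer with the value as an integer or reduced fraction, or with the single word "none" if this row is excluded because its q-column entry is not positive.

2/3

Ratio = RHS / (q entry) = (2/5) / (3/5) = 2/3.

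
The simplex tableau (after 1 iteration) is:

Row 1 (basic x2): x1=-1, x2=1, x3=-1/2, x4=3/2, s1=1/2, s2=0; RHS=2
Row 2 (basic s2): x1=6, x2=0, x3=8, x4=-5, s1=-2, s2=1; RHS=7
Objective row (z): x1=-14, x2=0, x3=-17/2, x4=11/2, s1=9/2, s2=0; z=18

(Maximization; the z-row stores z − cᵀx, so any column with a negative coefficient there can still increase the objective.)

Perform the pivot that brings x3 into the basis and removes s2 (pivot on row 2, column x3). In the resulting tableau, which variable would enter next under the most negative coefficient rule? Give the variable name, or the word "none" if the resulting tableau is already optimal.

Pivot element 8. New z-row = old z-row − (-17/2)·(row 2/8).
Updated z-row coefficients: x1: -61/8, x2: 0, x3: 0, x4: 3/16, s1: 19/8, s2: 17/16.
The most negative is -61/8 in column x1, so x1 would enter next.

x1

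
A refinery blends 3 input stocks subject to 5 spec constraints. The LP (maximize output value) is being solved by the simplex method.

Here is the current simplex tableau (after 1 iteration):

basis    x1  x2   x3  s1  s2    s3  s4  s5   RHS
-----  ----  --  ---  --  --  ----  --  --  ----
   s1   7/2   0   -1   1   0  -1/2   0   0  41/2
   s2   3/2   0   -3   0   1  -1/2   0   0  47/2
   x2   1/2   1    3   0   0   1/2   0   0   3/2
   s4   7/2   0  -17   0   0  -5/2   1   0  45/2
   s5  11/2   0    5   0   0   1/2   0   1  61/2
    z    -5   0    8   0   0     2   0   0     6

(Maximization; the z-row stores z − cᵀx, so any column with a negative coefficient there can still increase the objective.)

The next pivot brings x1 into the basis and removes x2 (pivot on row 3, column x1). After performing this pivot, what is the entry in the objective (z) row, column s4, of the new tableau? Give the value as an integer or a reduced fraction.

Pivot element is row 3, column x1: 1/2.
Normalize row 3: new (row 3, s4) = 0/(1/2) = 0.
z-row ← z-row − (-5)·(new row 3): 0 − (-5)·0 = 0.

0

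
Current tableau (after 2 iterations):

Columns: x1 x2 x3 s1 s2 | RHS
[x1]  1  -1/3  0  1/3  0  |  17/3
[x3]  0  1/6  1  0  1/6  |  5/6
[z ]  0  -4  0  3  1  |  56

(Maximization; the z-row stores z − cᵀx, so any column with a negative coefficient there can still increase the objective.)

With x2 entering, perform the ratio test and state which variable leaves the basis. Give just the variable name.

x3

Ratios: row 1 (x1): entry -1/3 ≤ 0, skip; row 2 (x3): (5/6)/(1/6) = 5.
Minimum ratio 5 is in the x3 row, so x3 leaves.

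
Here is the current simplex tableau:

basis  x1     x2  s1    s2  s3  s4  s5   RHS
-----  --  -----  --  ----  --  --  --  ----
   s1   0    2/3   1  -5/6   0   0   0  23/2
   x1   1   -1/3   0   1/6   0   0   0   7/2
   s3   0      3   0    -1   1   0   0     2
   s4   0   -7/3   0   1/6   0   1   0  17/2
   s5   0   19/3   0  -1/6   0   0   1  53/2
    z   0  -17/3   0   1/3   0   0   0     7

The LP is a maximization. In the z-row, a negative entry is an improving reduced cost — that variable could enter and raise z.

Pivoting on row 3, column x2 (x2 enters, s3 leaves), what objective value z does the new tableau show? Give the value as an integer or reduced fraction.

Minimum ratio for x2: 2/3 = 2/3.
z changes by −(z-row coeff of x2)·ratio = −(-17/3)·(2/3) = 34/9.
New z = 7 + (34/9) = 97/9.

97/9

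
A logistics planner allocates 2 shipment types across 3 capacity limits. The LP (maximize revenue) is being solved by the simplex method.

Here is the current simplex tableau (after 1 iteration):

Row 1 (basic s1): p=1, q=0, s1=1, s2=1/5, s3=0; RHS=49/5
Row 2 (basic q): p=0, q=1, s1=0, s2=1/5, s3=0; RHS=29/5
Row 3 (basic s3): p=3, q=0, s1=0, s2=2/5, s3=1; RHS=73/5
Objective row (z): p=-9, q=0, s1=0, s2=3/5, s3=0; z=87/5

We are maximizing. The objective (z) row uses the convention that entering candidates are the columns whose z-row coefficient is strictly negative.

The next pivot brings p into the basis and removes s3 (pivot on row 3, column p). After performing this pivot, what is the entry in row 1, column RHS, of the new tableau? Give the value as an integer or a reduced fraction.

74/15

Pivot element is row 3, column p: 3.
Normalize row 3: new (row 3, RHS) = (73/5)/3 = 73/15.
row 1 ← row 1 − 1·(new row 3): 49/5 − 1·(73/15) = 74/15.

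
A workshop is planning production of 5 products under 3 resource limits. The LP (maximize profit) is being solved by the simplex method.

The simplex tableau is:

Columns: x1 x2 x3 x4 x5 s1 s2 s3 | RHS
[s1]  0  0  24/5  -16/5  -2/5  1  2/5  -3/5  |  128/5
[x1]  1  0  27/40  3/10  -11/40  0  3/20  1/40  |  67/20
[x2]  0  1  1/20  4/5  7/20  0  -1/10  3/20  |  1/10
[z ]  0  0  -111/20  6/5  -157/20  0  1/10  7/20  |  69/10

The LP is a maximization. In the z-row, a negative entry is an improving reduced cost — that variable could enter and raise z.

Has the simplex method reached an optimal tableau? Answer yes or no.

Column x3 has objective-row coefficient -111/20, which is negative; an improving pivot exists, so not yet optimal.

no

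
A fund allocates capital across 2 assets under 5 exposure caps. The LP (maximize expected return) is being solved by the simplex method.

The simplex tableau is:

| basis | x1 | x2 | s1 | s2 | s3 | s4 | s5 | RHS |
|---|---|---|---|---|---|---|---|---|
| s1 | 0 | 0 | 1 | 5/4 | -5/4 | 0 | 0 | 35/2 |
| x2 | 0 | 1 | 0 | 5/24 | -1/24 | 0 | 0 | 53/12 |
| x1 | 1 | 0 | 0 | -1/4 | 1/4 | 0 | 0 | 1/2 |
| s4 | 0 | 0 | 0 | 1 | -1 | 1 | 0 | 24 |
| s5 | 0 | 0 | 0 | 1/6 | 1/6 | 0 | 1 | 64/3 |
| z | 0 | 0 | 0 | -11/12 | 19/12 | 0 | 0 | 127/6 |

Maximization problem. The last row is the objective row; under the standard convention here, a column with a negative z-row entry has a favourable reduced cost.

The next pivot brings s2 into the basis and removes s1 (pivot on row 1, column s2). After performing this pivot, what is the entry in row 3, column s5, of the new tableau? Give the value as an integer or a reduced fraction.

Pivot element is row 1, column s2: 5/4.
Normalize row 1: new (row 1, s5) = 0/(5/4) = 0.
row 3 ← row 3 − (-1/4)·(new row 1): 0 − (-1/4)·0 = 0.

0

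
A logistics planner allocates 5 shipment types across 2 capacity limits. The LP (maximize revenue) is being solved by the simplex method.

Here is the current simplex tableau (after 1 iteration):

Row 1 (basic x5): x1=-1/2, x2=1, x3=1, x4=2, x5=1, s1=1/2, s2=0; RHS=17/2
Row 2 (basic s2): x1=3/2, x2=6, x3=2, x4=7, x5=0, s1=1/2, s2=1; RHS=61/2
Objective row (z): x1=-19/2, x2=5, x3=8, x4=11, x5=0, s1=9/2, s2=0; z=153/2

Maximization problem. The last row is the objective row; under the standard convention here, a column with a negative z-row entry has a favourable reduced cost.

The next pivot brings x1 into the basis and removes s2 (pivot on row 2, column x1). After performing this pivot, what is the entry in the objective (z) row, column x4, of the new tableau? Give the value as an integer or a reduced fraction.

166/3

Pivot element is row 2, column x1: 3/2.
Normalize row 2: new (row 2, x4) = 7/(3/2) = 14/3.
z-row ← z-row − (-19/2)·(new row 2): 11 − (-19/2)·(14/3) = 166/3.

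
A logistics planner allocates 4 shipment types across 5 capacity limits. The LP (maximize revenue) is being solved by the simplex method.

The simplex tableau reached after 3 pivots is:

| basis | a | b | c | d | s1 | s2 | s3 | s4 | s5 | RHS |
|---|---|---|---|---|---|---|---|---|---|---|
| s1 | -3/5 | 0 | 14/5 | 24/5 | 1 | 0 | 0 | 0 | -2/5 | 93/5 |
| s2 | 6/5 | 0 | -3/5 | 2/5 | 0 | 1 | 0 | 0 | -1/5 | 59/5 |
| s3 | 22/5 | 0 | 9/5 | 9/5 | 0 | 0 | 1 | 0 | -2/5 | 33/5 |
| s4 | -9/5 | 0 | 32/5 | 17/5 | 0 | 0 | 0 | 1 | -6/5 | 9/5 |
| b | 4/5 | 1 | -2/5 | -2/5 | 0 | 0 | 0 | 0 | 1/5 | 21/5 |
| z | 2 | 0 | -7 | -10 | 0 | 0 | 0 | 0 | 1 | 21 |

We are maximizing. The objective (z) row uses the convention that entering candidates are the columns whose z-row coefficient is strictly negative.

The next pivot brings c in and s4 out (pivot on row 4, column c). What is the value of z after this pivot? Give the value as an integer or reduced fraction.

735/32

Minimum ratio for c: (9/5)/(32/5) = 9/32.
z changes by −(z-row coeff of c)·ratio = −(-7)·(9/32) = 63/32.
New z = 21 + (63/32) = 735/32.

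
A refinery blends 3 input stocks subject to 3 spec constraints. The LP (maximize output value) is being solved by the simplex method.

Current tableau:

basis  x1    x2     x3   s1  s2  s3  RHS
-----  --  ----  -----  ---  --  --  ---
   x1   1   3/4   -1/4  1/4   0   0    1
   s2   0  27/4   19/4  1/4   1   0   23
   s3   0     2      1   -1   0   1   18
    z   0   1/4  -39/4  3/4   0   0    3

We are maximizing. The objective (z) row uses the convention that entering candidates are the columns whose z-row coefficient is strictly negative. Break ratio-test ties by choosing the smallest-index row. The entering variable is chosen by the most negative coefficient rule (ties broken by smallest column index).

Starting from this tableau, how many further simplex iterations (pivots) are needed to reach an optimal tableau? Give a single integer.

1

pivot: x3 in, s2 out → z = 954/19
No improving column remains; optimal.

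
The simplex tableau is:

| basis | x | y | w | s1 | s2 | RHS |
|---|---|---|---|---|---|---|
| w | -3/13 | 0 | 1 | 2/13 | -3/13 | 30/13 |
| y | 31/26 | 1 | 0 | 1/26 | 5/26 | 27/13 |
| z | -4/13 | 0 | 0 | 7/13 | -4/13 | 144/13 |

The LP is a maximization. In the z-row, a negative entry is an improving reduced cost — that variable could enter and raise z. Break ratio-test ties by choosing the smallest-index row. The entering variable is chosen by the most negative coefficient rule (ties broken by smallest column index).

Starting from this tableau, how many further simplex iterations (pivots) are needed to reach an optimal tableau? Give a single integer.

2

pivot: x in, y out → z = 360/31
pivot: s2 in, x out → z = 72/5
No improving column remains; optimal.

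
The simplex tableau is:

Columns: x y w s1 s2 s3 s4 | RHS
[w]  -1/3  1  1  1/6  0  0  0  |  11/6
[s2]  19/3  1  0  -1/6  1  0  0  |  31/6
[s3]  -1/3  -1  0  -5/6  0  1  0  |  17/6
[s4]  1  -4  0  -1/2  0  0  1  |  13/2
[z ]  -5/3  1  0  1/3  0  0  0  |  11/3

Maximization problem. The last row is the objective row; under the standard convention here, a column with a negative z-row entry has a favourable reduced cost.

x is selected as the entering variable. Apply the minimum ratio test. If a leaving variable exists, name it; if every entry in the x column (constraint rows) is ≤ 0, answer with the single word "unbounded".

s2

Ratios: row 1 (w): entry -1/3 ≤ 0, skip; row 2 (s2): (31/6)/(19/3) = 31/38; row 3 (s3): entry -1/3 ≤ 0, skip; row 4 (s4): (13/2)/1 = 13/2.
Minimum ratio is in the s2 row, so s2 leaves.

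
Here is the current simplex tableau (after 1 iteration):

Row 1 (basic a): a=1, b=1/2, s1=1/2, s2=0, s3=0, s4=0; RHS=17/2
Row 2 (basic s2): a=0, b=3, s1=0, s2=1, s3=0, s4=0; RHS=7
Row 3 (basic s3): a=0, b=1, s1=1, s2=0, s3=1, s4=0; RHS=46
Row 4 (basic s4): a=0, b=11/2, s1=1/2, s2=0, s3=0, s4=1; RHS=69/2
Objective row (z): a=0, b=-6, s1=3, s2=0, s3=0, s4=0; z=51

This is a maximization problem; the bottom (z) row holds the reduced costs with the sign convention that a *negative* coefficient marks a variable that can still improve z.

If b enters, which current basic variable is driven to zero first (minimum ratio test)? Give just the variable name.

s2

Ratios: row 1 (a): (17/2)/(1/2) = 17; row 2 (s2): 7/3 = 7/3; row 3 (s3): 46/1 = 46; row 4 (s4): (69/2)/(11/2) = 69/11.
Minimum ratio 7/3 is in the s2 row, so s2 leaves.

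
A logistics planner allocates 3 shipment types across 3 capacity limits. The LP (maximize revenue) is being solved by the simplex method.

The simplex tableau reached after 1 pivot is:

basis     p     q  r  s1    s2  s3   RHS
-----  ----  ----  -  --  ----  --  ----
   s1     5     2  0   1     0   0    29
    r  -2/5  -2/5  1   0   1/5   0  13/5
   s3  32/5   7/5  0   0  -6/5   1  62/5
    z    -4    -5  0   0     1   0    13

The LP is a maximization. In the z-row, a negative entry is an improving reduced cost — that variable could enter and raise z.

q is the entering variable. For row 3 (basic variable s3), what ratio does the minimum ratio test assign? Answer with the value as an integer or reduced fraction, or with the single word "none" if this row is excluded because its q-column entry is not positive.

Ratio = RHS / (q entry) = (62/5) / (7/5) = 62/7.

62/7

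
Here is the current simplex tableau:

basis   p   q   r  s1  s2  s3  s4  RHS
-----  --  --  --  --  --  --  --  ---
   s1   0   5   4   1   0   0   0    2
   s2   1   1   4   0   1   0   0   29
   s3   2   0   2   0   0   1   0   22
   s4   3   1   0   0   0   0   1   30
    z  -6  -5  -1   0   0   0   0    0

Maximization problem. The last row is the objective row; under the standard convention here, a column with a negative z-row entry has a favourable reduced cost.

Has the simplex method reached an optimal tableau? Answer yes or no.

no

Column p has objective-row coefficient -6, which is negative; an improving pivot exists, so not yet optimal.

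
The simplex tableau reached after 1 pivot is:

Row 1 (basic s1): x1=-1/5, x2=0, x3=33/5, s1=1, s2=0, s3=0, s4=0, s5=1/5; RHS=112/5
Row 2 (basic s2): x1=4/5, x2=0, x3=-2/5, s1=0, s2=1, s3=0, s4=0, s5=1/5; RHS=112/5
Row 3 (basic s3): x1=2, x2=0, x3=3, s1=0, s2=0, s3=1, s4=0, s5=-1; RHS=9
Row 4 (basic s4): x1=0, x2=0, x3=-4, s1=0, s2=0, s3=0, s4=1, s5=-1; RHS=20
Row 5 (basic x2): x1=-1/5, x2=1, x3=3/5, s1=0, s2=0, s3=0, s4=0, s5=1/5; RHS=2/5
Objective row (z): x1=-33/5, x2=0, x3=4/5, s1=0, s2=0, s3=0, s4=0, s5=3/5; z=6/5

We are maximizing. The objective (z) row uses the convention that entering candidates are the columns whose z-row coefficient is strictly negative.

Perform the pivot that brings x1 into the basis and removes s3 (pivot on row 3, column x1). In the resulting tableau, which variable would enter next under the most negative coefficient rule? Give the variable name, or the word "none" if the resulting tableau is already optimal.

s5

Pivot element 2. New z-row = old z-row − (-33/5)·(row 3/2).
Updated z-row coefficients: x1: 0, x2: 0, x3: 107/10, s1: 0, s2: 0, s3: 33/10, s4: 0, s5: -27/10.
The most negative is -27/10 in column s5, so s5 would enter next.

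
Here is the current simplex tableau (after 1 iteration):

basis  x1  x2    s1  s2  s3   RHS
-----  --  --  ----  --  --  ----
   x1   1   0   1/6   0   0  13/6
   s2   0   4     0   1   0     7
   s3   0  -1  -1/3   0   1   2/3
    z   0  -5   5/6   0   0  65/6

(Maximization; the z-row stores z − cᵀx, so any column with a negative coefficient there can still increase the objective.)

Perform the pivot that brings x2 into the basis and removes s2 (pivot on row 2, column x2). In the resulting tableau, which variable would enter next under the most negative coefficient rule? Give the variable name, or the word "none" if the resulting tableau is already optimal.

none

Pivot element 4. New z-row = old z-row − (-5)·(row 2/4).
Updated z-row coefficients: x1: 0, x2: 0, s1: 5/6, s2: 5/4, s3: 0.
No coefficient is strictly negative; the tableau after this pivot is optimal.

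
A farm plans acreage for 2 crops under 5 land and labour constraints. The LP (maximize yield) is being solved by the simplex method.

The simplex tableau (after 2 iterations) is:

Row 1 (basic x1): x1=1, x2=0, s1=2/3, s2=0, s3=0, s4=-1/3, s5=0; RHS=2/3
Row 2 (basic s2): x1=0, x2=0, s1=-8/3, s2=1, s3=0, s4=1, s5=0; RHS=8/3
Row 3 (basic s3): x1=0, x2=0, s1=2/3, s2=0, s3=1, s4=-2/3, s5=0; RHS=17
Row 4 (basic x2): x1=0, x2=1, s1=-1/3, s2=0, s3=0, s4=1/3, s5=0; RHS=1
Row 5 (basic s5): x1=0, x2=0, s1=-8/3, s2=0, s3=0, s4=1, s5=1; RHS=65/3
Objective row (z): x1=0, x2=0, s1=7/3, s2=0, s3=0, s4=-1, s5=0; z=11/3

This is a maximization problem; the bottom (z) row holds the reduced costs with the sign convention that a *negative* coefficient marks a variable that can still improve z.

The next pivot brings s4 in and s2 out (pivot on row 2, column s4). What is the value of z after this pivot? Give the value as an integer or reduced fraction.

Minimum ratio for s4: (8/3)/1 = 8/3.
z changes by −(z-row coeff of s4)·ratio = −(-1)·(8/3) = 8/3.
New z = 11/3 + (8/3) = 19/3.

19/3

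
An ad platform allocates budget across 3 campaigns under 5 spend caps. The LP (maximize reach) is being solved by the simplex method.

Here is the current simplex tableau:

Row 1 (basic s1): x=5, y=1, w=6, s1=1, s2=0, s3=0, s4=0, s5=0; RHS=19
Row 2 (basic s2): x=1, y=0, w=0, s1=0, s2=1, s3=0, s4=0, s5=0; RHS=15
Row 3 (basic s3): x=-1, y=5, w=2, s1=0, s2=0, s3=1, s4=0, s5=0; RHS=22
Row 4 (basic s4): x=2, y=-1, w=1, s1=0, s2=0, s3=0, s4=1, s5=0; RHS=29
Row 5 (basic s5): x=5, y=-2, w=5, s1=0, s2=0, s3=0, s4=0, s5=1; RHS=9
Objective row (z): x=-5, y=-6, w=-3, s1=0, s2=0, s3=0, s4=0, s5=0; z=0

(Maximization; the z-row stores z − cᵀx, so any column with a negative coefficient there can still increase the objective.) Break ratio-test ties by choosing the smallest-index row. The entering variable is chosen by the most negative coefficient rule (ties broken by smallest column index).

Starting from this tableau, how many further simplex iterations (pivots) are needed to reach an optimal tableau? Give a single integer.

2

pivot: y in, s3 out → z = 132/5
pivot: x in, s1 out → z = 1139/26
No improving column remains; optimal.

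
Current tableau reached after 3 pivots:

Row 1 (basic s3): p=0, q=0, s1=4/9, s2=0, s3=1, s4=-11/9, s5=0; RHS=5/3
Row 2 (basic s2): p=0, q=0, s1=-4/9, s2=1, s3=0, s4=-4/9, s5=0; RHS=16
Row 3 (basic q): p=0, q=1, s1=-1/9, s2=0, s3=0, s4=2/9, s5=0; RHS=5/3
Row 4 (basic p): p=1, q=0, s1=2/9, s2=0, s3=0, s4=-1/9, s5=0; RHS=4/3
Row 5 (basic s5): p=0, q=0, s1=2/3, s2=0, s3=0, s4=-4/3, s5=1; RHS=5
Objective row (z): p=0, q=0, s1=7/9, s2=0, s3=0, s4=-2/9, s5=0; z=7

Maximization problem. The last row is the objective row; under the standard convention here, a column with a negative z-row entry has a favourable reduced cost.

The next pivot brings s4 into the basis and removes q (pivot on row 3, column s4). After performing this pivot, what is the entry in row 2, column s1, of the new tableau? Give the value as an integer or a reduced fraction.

Pivot element is row 3, column s4: 2/9.
Normalize row 3: new (row 3, s1) = (-1/9)/(2/9) = -1/2.
row 2 ← row 2 − (-4/9)·(new row 3): -4/9 − (-4/9)·(-1/2) = -2/3.

-2/3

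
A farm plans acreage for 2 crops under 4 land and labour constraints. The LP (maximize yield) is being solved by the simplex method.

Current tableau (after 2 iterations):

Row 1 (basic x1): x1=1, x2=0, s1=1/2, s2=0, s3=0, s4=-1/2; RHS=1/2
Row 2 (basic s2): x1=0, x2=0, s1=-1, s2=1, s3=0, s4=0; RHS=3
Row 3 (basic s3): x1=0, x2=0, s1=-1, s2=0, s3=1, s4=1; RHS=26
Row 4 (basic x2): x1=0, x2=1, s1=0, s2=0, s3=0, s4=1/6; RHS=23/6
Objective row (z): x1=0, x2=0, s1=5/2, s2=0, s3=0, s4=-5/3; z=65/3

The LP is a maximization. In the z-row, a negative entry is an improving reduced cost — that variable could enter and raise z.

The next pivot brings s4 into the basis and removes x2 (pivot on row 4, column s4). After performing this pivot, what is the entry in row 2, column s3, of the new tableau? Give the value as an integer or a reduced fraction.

0

Pivot element is row 4, column s4: 1/6.
Normalize row 4: new (row 4, s3) = 0/(1/6) = 0.
row 2 ← row 2 − 0·(new row 4): 0 − 0·0 = 0.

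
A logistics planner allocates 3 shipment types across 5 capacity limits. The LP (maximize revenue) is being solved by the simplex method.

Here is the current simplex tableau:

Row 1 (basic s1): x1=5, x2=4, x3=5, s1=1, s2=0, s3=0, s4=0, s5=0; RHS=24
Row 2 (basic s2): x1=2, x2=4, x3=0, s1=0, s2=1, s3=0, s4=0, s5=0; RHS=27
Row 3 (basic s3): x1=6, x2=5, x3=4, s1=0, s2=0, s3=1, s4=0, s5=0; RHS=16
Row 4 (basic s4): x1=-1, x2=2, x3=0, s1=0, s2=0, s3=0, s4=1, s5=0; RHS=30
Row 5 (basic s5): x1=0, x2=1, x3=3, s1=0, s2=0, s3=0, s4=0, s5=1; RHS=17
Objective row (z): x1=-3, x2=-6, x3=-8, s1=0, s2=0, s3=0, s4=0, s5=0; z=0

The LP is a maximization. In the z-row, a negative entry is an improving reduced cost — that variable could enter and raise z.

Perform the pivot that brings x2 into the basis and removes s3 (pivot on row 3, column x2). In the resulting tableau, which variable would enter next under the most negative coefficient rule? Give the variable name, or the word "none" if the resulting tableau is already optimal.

Pivot element 5. New z-row = old z-row − (-6)·(row 3/5).
Updated z-row coefficients: x1: 21/5, x2: 0, x3: -16/5, s1: 0, s2: 0, s3: 6/5, s4: 0, s5: 0.
The most negative is -16/5 in column x3, so x3 would enter next.

x3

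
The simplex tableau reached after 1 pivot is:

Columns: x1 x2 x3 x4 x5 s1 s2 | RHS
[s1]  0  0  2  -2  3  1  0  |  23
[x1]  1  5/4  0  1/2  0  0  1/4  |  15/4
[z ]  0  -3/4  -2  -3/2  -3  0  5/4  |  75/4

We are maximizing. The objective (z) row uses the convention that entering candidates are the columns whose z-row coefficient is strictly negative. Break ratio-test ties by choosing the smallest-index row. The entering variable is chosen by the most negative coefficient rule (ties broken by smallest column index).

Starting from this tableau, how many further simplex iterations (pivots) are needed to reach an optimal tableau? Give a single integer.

pivot: x5 in, s1 out → z = 167/4
pivot: x4 in, x1 out → z = 68
No improving column remains; optimal.

2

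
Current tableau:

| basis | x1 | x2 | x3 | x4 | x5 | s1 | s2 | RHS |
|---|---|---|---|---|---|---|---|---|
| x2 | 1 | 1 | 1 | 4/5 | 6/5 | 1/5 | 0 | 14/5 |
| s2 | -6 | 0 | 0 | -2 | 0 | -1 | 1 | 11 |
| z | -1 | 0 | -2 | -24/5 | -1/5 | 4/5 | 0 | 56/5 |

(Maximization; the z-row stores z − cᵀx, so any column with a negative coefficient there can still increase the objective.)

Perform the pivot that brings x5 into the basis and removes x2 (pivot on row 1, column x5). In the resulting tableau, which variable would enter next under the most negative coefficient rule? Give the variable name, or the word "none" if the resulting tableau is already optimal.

x4

Pivot element 6/5. New z-row = old z-row − (-1/5)·(row 1/(6/5)).
Updated z-row coefficients: x1: -5/6, x2: 1/6, x3: -11/6, x4: -14/3, x5: 0, s1: 5/6, s2: 0.
The most negative is -14/3 in column x4, so x4 would enter next.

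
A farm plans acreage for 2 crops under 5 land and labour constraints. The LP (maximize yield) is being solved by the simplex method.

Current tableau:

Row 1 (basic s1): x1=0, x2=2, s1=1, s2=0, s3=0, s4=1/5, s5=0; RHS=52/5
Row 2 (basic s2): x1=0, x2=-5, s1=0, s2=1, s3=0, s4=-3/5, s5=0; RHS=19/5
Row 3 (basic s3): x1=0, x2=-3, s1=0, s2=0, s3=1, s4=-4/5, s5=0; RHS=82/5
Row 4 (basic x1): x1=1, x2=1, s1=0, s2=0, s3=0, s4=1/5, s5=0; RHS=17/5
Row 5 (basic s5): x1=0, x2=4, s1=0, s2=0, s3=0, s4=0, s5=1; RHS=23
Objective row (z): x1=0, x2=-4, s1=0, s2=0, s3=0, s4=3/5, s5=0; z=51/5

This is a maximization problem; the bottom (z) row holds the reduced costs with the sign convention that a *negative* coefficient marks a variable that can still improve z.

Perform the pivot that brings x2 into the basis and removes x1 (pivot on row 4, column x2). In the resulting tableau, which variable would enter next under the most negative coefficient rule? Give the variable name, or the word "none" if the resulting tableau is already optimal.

Pivot element 1. New z-row = old z-row − (-4)·(row 4/1).
Updated z-row coefficients: x1: 4, x2: 0, s1: 0, s2: 0, s3: 0, s4: 7/5, s5: 0.
No coefficient is strictly negative; the tableau after this pivot is optimal.

none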